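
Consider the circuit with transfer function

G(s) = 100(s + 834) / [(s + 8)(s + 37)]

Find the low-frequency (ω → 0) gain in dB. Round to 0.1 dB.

49.0 dB

G(0) = 100·834 / (8·37) ≈ 281.76
20 log₁₀(281.76) ≈ 49.00 dB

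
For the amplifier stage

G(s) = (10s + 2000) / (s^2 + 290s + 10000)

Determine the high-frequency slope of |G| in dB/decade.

Each pole contributes −20 dB/decade at high frequency; each zero contributes +20 dB/decade.
Net: 1 zero(s) − 2 pole(s) → -20 dB/decade.

-20 dB/decade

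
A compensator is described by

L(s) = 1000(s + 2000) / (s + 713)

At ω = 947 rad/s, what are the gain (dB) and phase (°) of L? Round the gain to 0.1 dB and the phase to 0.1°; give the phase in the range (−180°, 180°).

65.4 dB, -27.7°

At s = jω = j947:
zero (s+2000): 2000 + j947 → |·| = √(2000²+947²) = √4896809 ≈ 2212.9, ∠ = arctan(947/2000) ≈ 25.34°
pole (s+713): 713 + j947 → |·| = √(713²+947²) = √1405178 ≈ 1185.4, ∠ = arctan(947/713) ≈ 53.02°
|L| = 1000 · 2212.9 / 1185.4 ≈ 1866.8
Gain = 20 log₁₀(1866.8) ≈ 65.42 dB
∠L = 25.34° − 53.02° = -27.68°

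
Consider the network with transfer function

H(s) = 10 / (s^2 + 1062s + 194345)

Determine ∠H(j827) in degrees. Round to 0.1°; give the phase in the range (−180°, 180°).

-119.1°

Substitute s = j827:
Numerator: 10 = 10 + j0
Denominator: (j827)^2 + 1062(j827) + 194345 = -489584 + j878274
|N| = √(10² + 0²) ≈ 10, ∠N ≈ 0.00°
|D| = √(489584² + 878274²) ≈ 1.0055e+06, ∠D ≈ 119.14°
∠H = 0.00° − 119.14° = -119.14°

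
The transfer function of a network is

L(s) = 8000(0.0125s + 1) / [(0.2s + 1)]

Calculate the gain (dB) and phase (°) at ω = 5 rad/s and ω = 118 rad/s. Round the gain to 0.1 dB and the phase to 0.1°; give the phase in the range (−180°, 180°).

At ω = 5 rad/s:
zero (1 + j5·0.0125) = 1 + j0.0625 → |·| ≈ 1.002, ∠ ≈ 3.58°
pole (1 + j5·0.2) = 1 + j1 → |·| ≈ 1.4142, ∠ ≈ 45.00°
|L| = 8000 · 1.002 / (1.4142) ≈ 5668.2
Gain = 20 log₁₀(5668.2) ≈ 75.07 dB
∠L = (3.58°) − (45.00°) = -41.42°

At ω = 118 rad/s:
zero (1 + j118·0.0125) = 1 + j1.475 → |·| ≈ 1.782, ∠ ≈ 55.86°
pole (1 + j118·0.2) = 1 + j23.6 → |·| ≈ 23.621, ∠ ≈ 87.57°
|L| = 8000 · 1.782 / (23.621) ≈ 603.53
Gain = 20 log₁₀(603.53) ≈ 55.61 dB
∠L = (55.86°) − (87.57°) = -31.71°

ω = 5: 75.1 dB, -41.4°; ω = 118: 55.6 dB, -31.7°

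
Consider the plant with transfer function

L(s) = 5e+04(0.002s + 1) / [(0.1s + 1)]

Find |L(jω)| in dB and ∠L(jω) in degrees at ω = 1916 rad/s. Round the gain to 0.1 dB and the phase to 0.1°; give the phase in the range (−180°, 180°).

At ω = 1916 rad/s:
zero (1 + j1916·0.002) = 1 + j3.832 → |·| ≈ 3.9603, ∠ ≈ 75.37°
pole (1 + j1916·0.1) = 1 + j191.6 → |·| ≈ 191.6, ∠ ≈ 89.70°
|L| = 5e+04 · 3.9603 / (191.6) ≈ 1033.5
Gain = 20 log₁₀(1033.5) ≈ 60.29 dB
∠L = (75.37°) − (89.70°) = -14.33°

60.3 dB, -14.3°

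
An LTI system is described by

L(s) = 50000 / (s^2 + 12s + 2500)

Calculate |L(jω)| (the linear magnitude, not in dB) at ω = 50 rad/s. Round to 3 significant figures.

83.3

At s = jω = j50:
quadratic: (j50)² + 12·j50 + 2500 = 0 + j600 → |·| ≈ 600, ∠ ≈ 90.00°
|L| = 50000 / 600 ≈ 83.333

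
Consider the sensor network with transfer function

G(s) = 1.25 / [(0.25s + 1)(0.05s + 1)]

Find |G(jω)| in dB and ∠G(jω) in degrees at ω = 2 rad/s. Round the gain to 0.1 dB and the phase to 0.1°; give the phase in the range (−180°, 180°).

At ω = 2 rad/s:
pole (1 + j2·0.25) = 1 + j0.5 → |·| ≈ 1.118, ∠ ≈ 26.57°
pole (1 + j2·0.05) = 1 + j0.1 → |·| ≈ 1.005, ∠ ≈ 5.71°
|G| = 1.25 · 1 / (1.118 · 1.005) ≈ 1.1125
Gain = 20 log₁₀(1.1125) ≈ 0.93 dB
∠G = (0°) − (26.57° + 5.71°) = -32.28°

0.9 dB, -32.3°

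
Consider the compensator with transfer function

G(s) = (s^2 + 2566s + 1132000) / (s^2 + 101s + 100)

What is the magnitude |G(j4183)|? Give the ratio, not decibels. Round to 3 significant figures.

Substitute s = j4183:
Numerator: (j4183)^2 + 2566(j4183) + 1132000 = -16365489 + j10733578
Denominator: (j4183)^2 + 101(j4183) + 100 = -17497389 + j422483
|N| = √(16365489² + 10733578²) ≈ 1.9571e+07, ∠N ≈ 146.74°
|D| = √(17497389² + 422483²) ≈ 1.7502e+07, ∠D ≈ 178.62°
|G| = 1.9571e+07 / 1.7502e+07 ≈ 1.1182

1.12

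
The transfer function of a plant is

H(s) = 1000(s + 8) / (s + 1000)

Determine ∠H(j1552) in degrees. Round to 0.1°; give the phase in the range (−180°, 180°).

32.5°

At s = jω = j1552:
zero (s+8): 8 + j1552 → |·| = √(8²+1552²) = √2408768 ≈ 1552, ∠ = arctan(1552/8) ≈ 89.70°
pole (s+1000): 1000 + j1552 → |·| = √(1000²+1552²) = √3408704 ≈ 1846.3, ∠ = arctan(1552/1000) ≈ 57.21°
∠H = 89.70° − 57.21° = 32.49°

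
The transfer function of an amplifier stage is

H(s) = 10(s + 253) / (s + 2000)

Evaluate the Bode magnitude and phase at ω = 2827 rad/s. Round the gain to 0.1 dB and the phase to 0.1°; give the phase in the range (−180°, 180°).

At s = jω = j2827:
zero (s+253): 253 + j2827 → |·| = √(253²+2827²) = √8055938 ≈ 2838.3, ∠ = arctan(2827/253) ≈ 84.89°
pole (s+2000): 2000 + j2827 → |·| = √(2000²+2827²) = √11991929 ≈ 3462.9, ∠ = arctan(2827/2000) ≈ 54.72°
|H| = 10 · 2838.3 / 3462.9 ≈ 8.1963
Gain = 20 log₁₀(8.1963) ≈ 18.27 dB
∠H = 84.89° − 54.72° = 30.17°

18.3 dB, 30.2°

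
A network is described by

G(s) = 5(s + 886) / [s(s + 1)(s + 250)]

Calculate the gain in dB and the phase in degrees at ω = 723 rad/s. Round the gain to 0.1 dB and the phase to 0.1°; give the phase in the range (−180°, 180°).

At s = jω = j723:
zero (s+886): 886 + j723 → |·| = √(886²+723²) = √1307725 ≈ 1143.6, ∠ = arctan(723/886) ≈ 39.22°
pole (s+1): 1 + j723 → |·| = √(1²+723²) = √522730 ≈ 723, ∠ = arctan(723/1) ≈ 89.92°
pole (s+250): 250 + j723 → |·| = √(250²+723²) = √585229 ≈ 765, ∠ = arctan(723/250) ≈ 70.93°
pole at origin: |s| = 723, ∠ = 90.00° (in denominator)
|G| = 5 · 1143.6 / 3.9989e+08 ≈ 1.4299e-05
Gain = 20 log₁₀(1.4299e-05) ≈ -96.89 dB
∠G = 39.22° − 250.85° = -211.63° ≡ 148.37° (principal value)

-96.9 dB, 148.4°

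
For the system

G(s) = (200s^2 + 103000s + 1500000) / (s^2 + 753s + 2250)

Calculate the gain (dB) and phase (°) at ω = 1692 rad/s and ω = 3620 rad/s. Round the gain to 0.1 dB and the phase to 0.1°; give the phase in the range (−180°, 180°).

Substitute s = j1692:
Numerator: 200(j1692)^2 + 103000(j1692) + 1500000 = -571072800 + j174276000
Denominator: (j1692)^2 + 753(j1692) + 2250 = -2860614 + j1274076
|N| = √(571072800² + 174276000²) ≈ 5.9707e+08, ∠N ≈ 163.03°
|D| = √(2860614² + 1274076²) ≈ 3.1315e+06, ∠D ≈ 155.99°
|G| = 5.9707e+08 / 3.1315e+06 ≈ 190.67
Gain = 20 log₁₀(190.67) ≈ 45.61 dB
∠G = 163.03° − 155.99° = 7.04°

Substitute s = j3620:
Numerator: 200(j3620)^2 + 103000(j3620) + 1500000 = -2619380000 + j372860000
Denominator: (j3620)^2 + 753(j3620) + 2250 = -13102150 + j2725860
|N| = √(2619380000² + 372860000²) ≈ 2.6458e+09, ∠N ≈ 171.90°
|D| = √(13102150² + 2725860²) ≈ 1.3383e+07, ∠D ≈ 168.25°
|G| = 2.6458e+09 / 1.3383e+07 ≈ 197.7
Gain = 20 log₁₀(197.7) ≈ 45.92 dB
∠G = 171.90° − 168.25° = 3.65°

ω = 1692: 45.6 dB, 7.0°; ω = 3620: 45.9 dB, 3.7°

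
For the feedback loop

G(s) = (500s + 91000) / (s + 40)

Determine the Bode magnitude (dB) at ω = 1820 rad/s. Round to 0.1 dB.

Substitute s = j1820:
Numerator: 500(j1820) + 91000 = 91000 + j910000
Denominator: (j1820) + 40 = 40 + j1820
|N| = √(91000² + 910000²) ≈ 9.1454e+05, ∠N ≈ 84.29°
|D| = √(40² + 1820²) ≈ 1820.4, ∠D ≈ 88.74°
|G| = 9.1454e+05 / 1820.4 ≈ 502.38
Gain = 20 log₁₀(502.38) ≈ 54.02 dB

54.0 dB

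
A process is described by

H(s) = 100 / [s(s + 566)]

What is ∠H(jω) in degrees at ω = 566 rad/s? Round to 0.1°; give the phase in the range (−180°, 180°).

At s = jω = j566:
pole (s+566): 566 + j566 → |·| = √(566²+566²) = √640712 ≈ 800.44, ∠ = arctan(566/566) ≈ 45.00°
pole at origin: |s| = 566, ∠ = 90.00° (in denominator)
∠H = 0.00° − 135.00° = -135.00°

-135.0°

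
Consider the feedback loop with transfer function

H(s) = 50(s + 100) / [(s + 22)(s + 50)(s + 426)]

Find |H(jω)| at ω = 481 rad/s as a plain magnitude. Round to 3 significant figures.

At s = jω = j481:
zero (s+100): 100 + j481 → |·| = √(100²+481²) = √241361 ≈ 491.29, ∠ = arctan(481/100) ≈ 78.26°
pole (s+22): 22 + j481 → |·| = √(22²+481²) = √231845 ≈ 481.5, ∠ = arctan(481/22) ≈ 87.38°
pole (s+50): 50 + j481 → |·| = √(50²+481²) = √233861 ≈ 483.59, ∠ = arctan(481/50) ≈ 84.07°
pole (s+426): 426 + j481 → |·| = √(426²+481²) = √412837 ≈ 642.52, ∠ = arctan(481/426) ≈ 48.47°
|H| = 50 · 491.29 / 1.4961e+08 ≈ 0.00016419

0.000164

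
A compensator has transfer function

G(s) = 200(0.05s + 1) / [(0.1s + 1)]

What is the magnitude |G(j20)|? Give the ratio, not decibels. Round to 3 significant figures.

At ω = 20 rad/s:
zero (1 + j20·0.05) = 1 + j1 → |·| ≈ 1.4142, ∠ ≈ 45.00°
pole (1 + j20·0.1) = 1 + j2 → |·| ≈ 2.2361, ∠ ≈ 63.43°
|G| = 200 · 1.4142 / (2.2361) ≈ 126.49

126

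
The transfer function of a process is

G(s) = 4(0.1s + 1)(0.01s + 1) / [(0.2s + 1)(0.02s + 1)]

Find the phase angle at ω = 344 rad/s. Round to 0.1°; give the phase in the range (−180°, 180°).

At ω = 344 rad/s:
zero (1 + j344·0.1) = 1 + j34.4 → |·| ≈ 34.415, ∠ ≈ 88.33°
zero (1 + j344·0.01) = 1 + j3.44 → |·| ≈ 3.5824, ∠ ≈ 73.79°
pole (1 + j344·0.2) = 1 + j68.8 → |·| ≈ 68.807, ∠ ≈ 89.17°
pole (1 + j344·0.02) = 1 + j6.88 → |·| ≈ 6.9523, ∠ ≈ 81.73°
∠G = (88.33° + 73.79°) − (89.17° + 81.73°) = -8.78°

-8.8°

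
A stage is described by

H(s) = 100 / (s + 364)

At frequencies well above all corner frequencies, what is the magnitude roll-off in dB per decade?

Each pole contributes −20 dB/decade at high frequency; each zero contributes +20 dB/decade.
Net: 0 zero(s) − 1 pole(s) → -20 dB/decade.

-20 dB/decade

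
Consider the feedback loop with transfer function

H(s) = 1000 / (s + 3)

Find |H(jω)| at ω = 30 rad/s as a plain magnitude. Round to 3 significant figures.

33.2

At s = jω = j30:
pole (s+3): 3 + j30 → |·| = √(3²+30²) = √909 ≈ 30.15, ∠ = arctan(30/3) ≈ 84.29°
|H| = 1000 / 30.15 ≈ 33.167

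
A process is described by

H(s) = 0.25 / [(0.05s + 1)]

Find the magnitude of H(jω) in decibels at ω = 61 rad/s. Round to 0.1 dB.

At ω = 61 rad/s:
pole (1 + j61·0.05) = 1 + j3.05 → |·| ≈ 3.2098, ∠ ≈ 71.85°
|H| = 0.25 · 1 / (3.2098) ≈ 0.077886
Gain = 20 log₁₀(0.077886) ≈ -22.17 dB

-22.2 dB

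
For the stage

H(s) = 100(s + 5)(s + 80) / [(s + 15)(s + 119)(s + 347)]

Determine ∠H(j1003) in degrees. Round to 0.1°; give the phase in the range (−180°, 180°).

-68.1°

At s = jω = j1003:
zero (s+5): 5 + j1003 → |·| = √(5²+1003²) = √1006034 ≈ 1003, ∠ = arctan(1003/5) ≈ 89.71°
zero (s+80): 80 + j1003 → |·| = √(80²+1003²) = √1012409 ≈ 1006.2, ∠ = arctan(1003/80) ≈ 85.44°
pole (s+15): 15 + j1003 → |·| = √(15²+1003²) = √1006234 ≈ 1003.1, ∠ = arctan(1003/15) ≈ 89.14°
pole (s+119): 119 + j1003 → |·| = √(119²+1003²) = √1020170 ≈ 1010, ∠ = arctan(1003/119) ≈ 83.23°
pole (s+347): 347 + j1003 → |·| = √(347²+1003²) = √1126418 ≈ 1061.3, ∠ = arctan(1003/347) ≈ 70.92°
∠H = 175.15° − 243.29° = -68.14°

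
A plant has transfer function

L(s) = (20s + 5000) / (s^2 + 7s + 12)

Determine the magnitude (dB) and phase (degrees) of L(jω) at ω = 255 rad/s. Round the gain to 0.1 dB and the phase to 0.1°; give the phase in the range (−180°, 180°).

Substitute s = j255:
Numerator: 20(j255) + 5000 = 5000 + j5100
Denominator: (j255)^2 + 7(j255) + 12 = -65013 + j1785
|N| = √(5000² + 5100²) ≈ 7142.1, ∠N ≈ 45.57°
|D| = √(65013² + 1785²) ≈ 65037, ∠D ≈ 178.43°
|L| = 7142.1 / 65037 ≈ 0.10982
Gain = 20 log₁₀(0.10982) ≈ -19.19 dB
∠L = 45.57° − 178.43° = -132.86°

-19.2 dB, -132.9°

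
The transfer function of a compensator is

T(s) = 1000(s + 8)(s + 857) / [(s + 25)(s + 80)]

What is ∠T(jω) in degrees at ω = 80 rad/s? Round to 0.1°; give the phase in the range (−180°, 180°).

-28.0°

At s = jω = j80:
zero (s+8): 8 + j80 → |·| = √(8²+80²) = √6464 ≈ 80.399, ∠ = arctan(80/8) ≈ 84.29°
zero (s+857): 857 + j80 → |·| = √(857²+80²) = √740849 ≈ 860.73, ∠ = arctan(80/857) ≈ 5.33°
pole (s+25): 25 + j80 → |·| = √(25²+80²) = √7025 ≈ 83.815, ∠ = arctan(80/25) ≈ 72.65°
pole (s+80): 80 + j80 → |·| = √(80²+80²) = √12800 ≈ 113.14, ∠ = arctan(80/80) ≈ 45.00°
∠T = 89.62° − 117.65° = -28.03°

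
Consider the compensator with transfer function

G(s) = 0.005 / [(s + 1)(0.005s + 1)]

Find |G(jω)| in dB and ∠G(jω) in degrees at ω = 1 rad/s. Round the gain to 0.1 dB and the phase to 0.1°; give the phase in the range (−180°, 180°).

At ω = 1 rad/s:
pole (1 + j1·1) = 1 + j1 → |·| ≈ 1.4142, ∠ ≈ 45.00°
pole (1 + j1·0.005) = 1 + j0.005 → |·| ≈ 1, ∠ ≈ 0.29°
|G| = 0.005 · 1 / (1.4142 · 1) ≈ 0.0035356
Gain = 20 log₁₀(0.0035356) ≈ -49.03 dB
∠G = (0°) − (45.00° + 0.29°) = -45.29°

-49.0 dB, -45.3°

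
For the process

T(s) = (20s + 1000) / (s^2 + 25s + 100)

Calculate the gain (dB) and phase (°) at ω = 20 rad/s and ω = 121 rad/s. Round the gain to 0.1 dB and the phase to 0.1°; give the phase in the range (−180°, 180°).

ω = 20: 5.3 dB, -99.2°; ω = 121: -15.1 dB, -100.7°

Substitute s = j20:
Numerator: 20(j20) + 1000 = 1000 + j400
Denominator: (j20)^2 + 25(j20) + 100 = -300 + j500
|N| = √(1000² + 400²) ≈ 1077, ∠N ≈ 21.80°
|D| = √(300² + 500²) ≈ 583.1, ∠D ≈ 120.96°
|T| = 1077 / 583.1 ≈ 1.847
Gain = 20 log₁₀(1.847) ≈ 5.33 dB
∠T = 21.80° − 120.96° = -99.16°

Substitute s = j121:
Numerator: 20(j121) + 1000 = 1000 + j2420
Denominator: (j121)^2 + 25(j121) + 100 = -14541 + j3025
|N| = √(1000² + 2420²) ≈ 2618.5, ∠N ≈ 67.55°
|D| = √(14541² + 3025²) ≈ 14852, ∠D ≈ 168.25°
|T| = 2618.5 / 14852 ≈ 0.17631
Gain = 20 log₁₀(0.17631) ≈ -15.07 dB
∠T = 67.55° − 168.25° = -100.70°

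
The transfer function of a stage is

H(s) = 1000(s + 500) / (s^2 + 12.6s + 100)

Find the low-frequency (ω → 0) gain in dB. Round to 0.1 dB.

74.0 dB

H(0) = 1000·500 / 100 = 5000
20 log₁₀(5000) ≈ 73.98 dB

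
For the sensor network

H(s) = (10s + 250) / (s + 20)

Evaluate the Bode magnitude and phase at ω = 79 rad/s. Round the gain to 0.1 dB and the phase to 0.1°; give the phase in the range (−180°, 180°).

Substitute s = j79:
Numerator: 10(j79) + 250 = 250 + j790
Denominator: (j79) + 20 = 20 + j79
|N| = √(250² + 790²) ≈ 828.61, ∠N ≈ 72.44°
|D| = √(20² + 79²) ≈ 81.492, ∠D ≈ 75.79°
|H| = 828.61 / 81.492 ≈ 10.168
Gain = 20 log₁₀(10.168) ≈ 20.14 dB
∠H = 72.44° − 75.79° = -3.35°

20.1 dB, -3.4°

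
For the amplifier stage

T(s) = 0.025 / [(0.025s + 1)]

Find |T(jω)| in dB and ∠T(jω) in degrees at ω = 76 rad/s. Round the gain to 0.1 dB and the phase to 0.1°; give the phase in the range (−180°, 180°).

At ω = 76 rad/s:
pole (1 + j76·0.025) = 1 + j1.9 → |·| ≈ 2.1471, ∠ ≈ 62.24°
|T| = 0.025 · 1 / (2.1471) ≈ 0.011644
Gain = 20 log₁₀(0.011644) ≈ -38.68 dB
∠T = (0°) − (62.24°) = -62.24°

-38.7 dB, -62.2°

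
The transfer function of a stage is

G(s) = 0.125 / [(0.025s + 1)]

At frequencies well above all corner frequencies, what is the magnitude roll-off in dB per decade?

Each pole contributes −20 dB/decade at high frequency; each zero contributes +20 dB/decade.
Net: 0 zero(s) − 1 pole(s) → -20 dB/decade.

-20 dB/decade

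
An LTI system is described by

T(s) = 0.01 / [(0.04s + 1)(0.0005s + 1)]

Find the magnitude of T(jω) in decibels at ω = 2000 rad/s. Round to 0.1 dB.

-81.1 dB

At ω = 2000 rad/s:
pole (1 + j2000·0.04) = 1 + j80 → |·| ≈ 80.006, ∠ ≈ 89.28°
pole (1 + j2000·0.0005) = 1 + j1 → |·| ≈ 1.4142, ∠ ≈ 45.00°
|T| = 0.01 · 1 / (80.006 · 1.4142) ≈ 8.8383e-05
Gain = 20 log₁₀(8.8383e-05) ≈ -81.07 dB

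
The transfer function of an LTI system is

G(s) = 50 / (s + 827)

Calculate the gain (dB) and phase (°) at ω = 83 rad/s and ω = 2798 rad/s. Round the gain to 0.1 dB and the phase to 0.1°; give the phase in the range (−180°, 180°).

ω = 83: -24.4 dB, -5.7°; ω = 2798: -35.3 dB, -73.5°

Substitute s = j83:
Numerator: 50 = 50 + j0
Denominator: (j83) + 827 = 827 + j83
|N| = √(50² + 0²) ≈ 50, ∠N ≈ 0.00°
|D| = √(827² + 83²) ≈ 831.15, ∠D ≈ 5.73°
|G| = 50 / 831.15 ≈ 0.060158
Gain = 20 log₁₀(0.060158) ≈ -24.41 dB
∠G = 0.00° − 5.73° = -5.73°

Substitute s = j2798:
Numerator: 50 = 50 + j0
Denominator: (j2798) + 827 = 827 + j2798
|N| = √(50² + 0²) ≈ 50, ∠N ≈ 0.00°
|D| = √(827² + 2798²) ≈ 2917.7, ∠D ≈ 73.53°
|G| = 50 / 2917.7 ≈ 0.017137
Gain = 20 log₁₀(0.017137) ≈ -35.32 dB
∠G = 0.00° − 73.53° = -73.53°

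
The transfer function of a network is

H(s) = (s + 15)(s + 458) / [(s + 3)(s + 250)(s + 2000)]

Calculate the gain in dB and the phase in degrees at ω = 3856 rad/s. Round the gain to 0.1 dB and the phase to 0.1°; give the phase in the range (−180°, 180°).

At s = jω = j3856:
zero (s+15): 15 + j3856 → |·| = √(15²+3856²) = √14868961 ≈ 3856, ∠ = arctan(3856/15) ≈ 89.78°
zero (s+458): 458 + j3856 → |·| = √(458²+3856²) = √15078500 ≈ 3883.1, ∠ = arctan(3856/458) ≈ 83.23°
pole (s+3): 3 + j3856 → |·| = √(3²+3856²) = √14868745 ≈ 3856, ∠ = arctan(3856/3) ≈ 89.96°
pole (s+250): 250 + j3856 → |·| = √(250²+3856²) = √14931236 ≈ 3864.1, ∠ = arctan(3856/250) ≈ 86.29°
pole (s+2000): 2000 + j3856 → |·| = √(2000²+3856²) = √18868736 ≈ 4343.8, ∠ = arctan(3856/2000) ≈ 62.59°
|H| = 1 · 1.4973e+07 / 6.4722e+10 ≈ 0.00023134
Gain = 20 log₁₀(0.00023134) ≈ -72.71 dB
∠H = 173.01° − 238.84° = -65.83°

-72.7 dB, -65.8°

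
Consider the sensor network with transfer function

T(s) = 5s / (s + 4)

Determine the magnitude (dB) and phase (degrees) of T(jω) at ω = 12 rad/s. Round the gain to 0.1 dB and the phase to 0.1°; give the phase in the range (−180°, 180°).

13.5 dB, 18.4°

At s = jω = j12:
zero at origin: s = j12 → |·| = 12, ∠ = 90.00°
pole (s+4): 4 + j12 → |·| = √(4²+12²) = √160 ≈ 12.649, ∠ = arctan(12/4) ≈ 71.57°
|T| = 5 · 12 / 12.649 ≈ 4.7435
Gain = 20 log₁₀(4.7435) ≈ 13.52 dB
∠T = 90.00° − 71.57° = 18.43°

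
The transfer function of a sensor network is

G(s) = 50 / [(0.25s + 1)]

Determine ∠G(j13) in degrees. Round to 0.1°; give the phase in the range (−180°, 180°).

At ω = 13 rad/s:
pole (1 + j13·0.25) = 1 + j3.25 → |·| ≈ 3.4004, ∠ ≈ 72.90°
∠G = (0°) − (72.90°) = -72.90°

-72.9°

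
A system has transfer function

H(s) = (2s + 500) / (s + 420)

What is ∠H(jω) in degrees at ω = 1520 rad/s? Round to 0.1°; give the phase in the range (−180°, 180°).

Substitute s = j1520:
Numerator: 2(j1520) + 500 = 500 + j3040
Denominator: (j1520) + 420 = 420 + j1520
|N| = √(500² + 3040²) ≈ 3080.8, ∠N ≈ 80.66°
|D| = √(420² + 1520²) ≈ 1577, ∠D ≈ 74.55°
∠H = 80.66° − 74.55° = 6.11°

6.1°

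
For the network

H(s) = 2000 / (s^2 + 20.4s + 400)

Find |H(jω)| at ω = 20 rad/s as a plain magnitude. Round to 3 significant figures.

4.90

At s = jω = j20:
quadratic: (j20)² + 20.4·j20 + 400 = 0 + j408 → |·| ≈ 408, ∠ ≈ 90.00°
|H| = 2000 / 408 ≈ 4.902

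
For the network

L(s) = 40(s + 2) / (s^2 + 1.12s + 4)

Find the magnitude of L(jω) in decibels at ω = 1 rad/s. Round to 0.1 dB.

28.9 dB

At s = jω = j1:
zero (s+2): 2 + j1 → |·| = √(2²+1²) = √5 ≈ 2.2361, ∠ = arctan(1/2) ≈ 26.57°
quadratic: (j1)² + 1.12·j1 + 4 = 3 + j1.12 → |·| ≈ 3.2022, ∠ ≈ 20.47°
|L| = 40 · 2.2361 / 3.2022 ≈ 27.932
Gain = 20 log₁₀(27.932) ≈ 28.92 dB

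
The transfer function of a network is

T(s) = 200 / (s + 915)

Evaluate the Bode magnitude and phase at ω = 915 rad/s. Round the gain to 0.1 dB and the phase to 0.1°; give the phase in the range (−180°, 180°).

-16.2 dB, -45.0°

Substitute s = j915:
Numerator: 200 = 200 + j0
Denominator: (j915) + 915 = 915 + j915
|N| = √(200² + 0²) ≈ 200, ∠N ≈ 0.00°
|D| = √(915² + 915²) ≈ 1294, ∠D ≈ 45.00°
|T| = 200 / 1294 ≈ 0.15456
Gain = 20 log₁₀(0.15456) ≈ -16.22 dB
∠T = 0.00° − 45.00° = -45.00°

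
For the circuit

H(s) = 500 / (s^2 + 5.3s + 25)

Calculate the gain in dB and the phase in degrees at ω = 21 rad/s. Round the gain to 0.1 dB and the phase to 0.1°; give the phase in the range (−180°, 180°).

At s = jω = j21:
quadratic: (j21)² + 5.3·j21 + 25 = -416 + j111.3 → |·| ≈ 430.63, ∠ ≈ 165.02°
|H| = 500 / 430.63 ≈ 1.1611
Gain = 20 log₁₀(1.1611) ≈ 1.30 dB
∠H = 0.00° − 165.02° = -165.02°

1.3 dB, -165.0°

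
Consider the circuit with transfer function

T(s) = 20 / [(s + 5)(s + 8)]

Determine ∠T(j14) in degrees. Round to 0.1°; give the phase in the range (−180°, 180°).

At s = jω = j14:
pole (s+5): 5 + j14 → |·| = √(5²+14²) = √221 ≈ 14.866, ∠ = arctan(14/5) ≈ 70.35°
pole (s+8): 8 + j14 → |·| = √(8²+14²) = √260 ≈ 16.125, ∠ = arctan(14/8) ≈ 60.26°
∠T = 0.00° − 130.61° = -130.61°

-130.6°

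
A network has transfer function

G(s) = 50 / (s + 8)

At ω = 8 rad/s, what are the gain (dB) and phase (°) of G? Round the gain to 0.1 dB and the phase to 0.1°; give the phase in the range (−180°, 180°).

12.9 dB, -45.0°

Substitute s = j8:
Numerator: 50 = 50 + j0
Denominator: (j8) + 8 = 8 + j8
|N| = √(50² + 0²) ≈ 50, ∠N ≈ 0.00°
|D| = √(8² + 8²) ≈ 11.314, ∠D ≈ 45.00°
|G| = 50 / 11.314 ≈ 4.4193
Gain = 20 log₁₀(4.4193) ≈ 12.91 dB
∠G = 0.00° − 45.00° = -45.00°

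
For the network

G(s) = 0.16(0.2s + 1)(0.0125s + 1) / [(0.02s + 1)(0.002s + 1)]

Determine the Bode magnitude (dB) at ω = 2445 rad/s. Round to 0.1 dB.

19.8 dB

At ω = 2445 rad/s:
zero (1 + j2445·0.2) = 1 + j489 → |·| ≈ 489, ∠ ≈ 89.88°
zero (1 + j2445·0.0125) = 1 + j30.5625 → |·| ≈ 30.579, ∠ ≈ 88.13°
pole (1 + j2445·0.02) = 1 + j48.9 → |·| ≈ 48.91, ∠ ≈ 88.83°
pole (1 + j2445·0.002) = 1 + j4.89 → |·| ≈ 4.9912, ∠ ≈ 78.44°
|G| = 0.16 · 489 · 30.579 / (48.91 · 4.9912) ≈ 9.8005
Gain = 20 log₁₀(9.8005) ≈ 19.82 dB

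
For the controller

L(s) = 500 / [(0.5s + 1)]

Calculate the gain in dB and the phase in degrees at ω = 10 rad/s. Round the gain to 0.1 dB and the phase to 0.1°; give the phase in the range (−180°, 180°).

39.8 dB, -78.7°

At ω = 10 rad/s:
pole (1 + j10·0.5) = 1 + j5 → |·| ≈ 5.099, ∠ ≈ 78.69°
|L| = 500 · 1 / (5.099) ≈ 98.058
Gain = 20 log₁₀(98.058) ≈ 39.83 dB
∠L = (0°) − (78.69°) = -78.69°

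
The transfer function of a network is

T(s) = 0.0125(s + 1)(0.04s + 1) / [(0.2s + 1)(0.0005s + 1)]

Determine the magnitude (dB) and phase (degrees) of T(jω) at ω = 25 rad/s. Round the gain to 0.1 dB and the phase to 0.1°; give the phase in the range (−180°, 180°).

-21.2 dB, 53.3°

At ω = 25 rad/s:
zero (1 + j25·1) = 1 + j25 → |·| ≈ 25.02, ∠ ≈ 87.71°
zero (1 + j25·0.04) = 1 + j1 → |·| ≈ 1.4142, ∠ ≈ 45.00°
pole (1 + j25·0.2) = 1 + j5 → |·| ≈ 5.099, ∠ ≈ 78.69°
pole (1 + j25·0.0005) = 1 + j0.0125 → |·| ≈ 1.0001, ∠ ≈ 0.72°
|T| = 0.0125 · 25.02 · 1.4142 / (5.099 · 1.0001) ≈ 0.086732
Gain = 20 log₁₀(0.086732) ≈ -21.24 dB
∠T = (87.71° + 45.00°) − (78.69° + 0.72°) = 53.30°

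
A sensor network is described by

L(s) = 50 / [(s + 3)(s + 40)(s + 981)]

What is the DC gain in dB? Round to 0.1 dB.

-67.4 dB

L(0) = 50 / (3·40·981) ≈ 0.00042474
20 log₁₀(0.00042474) ≈ -67.44 dB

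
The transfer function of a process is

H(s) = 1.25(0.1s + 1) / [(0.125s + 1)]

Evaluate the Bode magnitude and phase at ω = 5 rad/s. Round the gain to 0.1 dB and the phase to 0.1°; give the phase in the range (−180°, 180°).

1.5 dB, -5.4°

At ω = 5 rad/s:
zero (1 + j5·0.1) = 1 + j0.5 → |·| ≈ 1.118, ∠ ≈ 26.57°
pole (1 + j5·0.125) = 1 + j0.625 → |·| ≈ 1.1792, ∠ ≈ 32.01°
|H| = 1.25 · 1.118 / (1.1792) ≈ 1.1851
Gain = 20 log₁₀(1.1851) ≈ 1.48 dB
∠H = (26.57°) − (32.01°) = -5.44°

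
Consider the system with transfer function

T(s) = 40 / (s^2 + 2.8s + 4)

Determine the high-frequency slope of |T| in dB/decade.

Each pole contributes −20 dB/decade at high frequency; each zero contributes +20 dB/decade.
Net: 0 zero(s) − 2 pole(s) → -40 dB/decade.

-40 dB/decade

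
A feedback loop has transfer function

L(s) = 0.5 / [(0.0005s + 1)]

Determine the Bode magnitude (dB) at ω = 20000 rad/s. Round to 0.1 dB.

At ω = 20000 rad/s:
pole (1 + j20000·0.0005) = 1 + j10 → |·| ≈ 10.05, ∠ ≈ 84.29°
|L| = 0.5 · 1 / (10.05) ≈ 0.049751
Gain = 20 log₁₀(0.049751) ≈ -26.06 dB

-26.1 dB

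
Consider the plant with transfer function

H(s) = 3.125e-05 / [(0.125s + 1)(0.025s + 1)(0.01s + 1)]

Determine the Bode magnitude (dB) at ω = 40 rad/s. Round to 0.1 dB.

At ω = 40 rad/s:
pole (1 + j40·0.125) = 1 + j5 → |·| ≈ 5.099, ∠ ≈ 78.69°
pole (1 + j40·0.025) = 1 + j1 → |·| ≈ 1.4142, ∠ ≈ 45.00°
pole (1 + j40·0.01) = 1 + j0.4 → |·| ≈ 1.077, ∠ ≈ 21.80°
|H| = 3.125e-05 · 1 / (5.099 · 1.4142 · 1.077) ≈ 4.0238e-06
Gain = 20 log₁₀(4.0238e-06) ≈ -107.91 dB

-107.9 dB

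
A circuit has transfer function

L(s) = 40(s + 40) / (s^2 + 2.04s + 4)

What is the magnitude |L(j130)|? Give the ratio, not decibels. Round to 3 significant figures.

0.322

At s = jω = j130:
zero (s+40): 40 + j130 → |·| = √(40²+130²) = √18500 ≈ 136.01, ∠ = arctan(130/40) ≈ 72.90°
quadratic: (j130)² + 2.04·j130 + 4 = -16896 + j265.2 → |·| ≈ 16898, ∠ ≈ 179.10°
|L| = 40 · 136.01 / 16898 ≈ 0.32196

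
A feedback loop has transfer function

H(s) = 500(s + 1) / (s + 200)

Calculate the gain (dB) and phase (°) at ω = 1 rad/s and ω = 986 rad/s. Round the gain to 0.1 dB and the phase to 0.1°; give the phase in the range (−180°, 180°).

At s = jω = j1:
zero (s+1): 1 + j1 → |·| = √(1²+1²) = √2 ≈ 1.4142, ∠ = arctan(1/1) ≈ 45.00°
pole (s+200): 200 + j1 → |·| = √(200²+1²) = √40001 ≈ 200, ∠ = arctan(1/200) ≈ 0.29°
|H| = 500 · 1.4142 / 200 ≈ 3.5355
Gain = 20 log₁₀(3.5355) ≈ 10.97 dB
∠H = 45.00° − 0.29° = 44.71°

At s = jω = j986:
zero (s+1): 1 + j986 → |·| = √(1²+986²) = √972197 ≈ 986, ∠ = arctan(986/1) ≈ 89.94°
pole (s+200): 200 + j986 → |·| = √(200²+986²) = √1012196 ≈ 1006.1, ∠ = arctan(986/200) ≈ 78.53°
|H| = 500 · 986 / 1006.1 ≈ 490.01
Gain = 20 log₁₀(490.01) ≈ 53.80 dB
∠H = 89.94° − 78.53° = 11.41°

ω = 1: 11.0 dB, 44.7°; ω = 986: 53.8 dB, 11.4°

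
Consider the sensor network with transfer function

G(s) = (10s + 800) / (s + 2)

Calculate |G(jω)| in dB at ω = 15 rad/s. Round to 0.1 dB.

34.6 dB

Substitute s = j15:
Numerator: 10(j15) + 800 = 800 + j150
Denominator: (j15) + 2 = 2 + j15
|N| = √(800² + 150²) ≈ 813.94, ∠N ≈ 10.62°
|D| = √(2² + 15²) ≈ 15.133, ∠D ≈ 82.41°
|G| = 813.94 / 15.133 ≈ 53.786
Gain = 20 log₁₀(53.786) ≈ 34.61 dB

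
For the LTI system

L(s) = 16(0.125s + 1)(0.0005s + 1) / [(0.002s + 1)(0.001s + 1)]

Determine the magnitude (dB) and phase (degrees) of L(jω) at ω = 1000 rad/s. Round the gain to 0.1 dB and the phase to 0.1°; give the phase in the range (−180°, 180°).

At ω = 1000 rad/s:
zero (1 + j1000·0.125) = 1 + j125 → |·| ≈ 125, ∠ ≈ 89.54°
zero (1 + j1000·0.0005) = 1 + j0.5 → |·| ≈ 1.118, ∠ ≈ 26.57°
pole (1 + j1000·0.002) = 1 + j2 → |·| ≈ 2.2361, ∠ ≈ 63.43°
pole (1 + j1000·0.001) = 1 + j1 → |·| ≈ 1.4142, ∠ ≈ 45.00°
|L| = 16 · 125 · 1.118 / (2.2361 · 1.4142) ≈ 707.08
Gain = 20 log₁₀(707.08) ≈ 56.99 dB
∠L = (89.54° + 26.57°) − (63.43° + 45.00°) = 7.68°

57.0 dB, 7.7°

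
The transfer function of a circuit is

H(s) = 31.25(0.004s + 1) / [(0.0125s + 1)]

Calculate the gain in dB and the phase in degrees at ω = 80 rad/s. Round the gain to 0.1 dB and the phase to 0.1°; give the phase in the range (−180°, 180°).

At ω = 80 rad/s:
zero (1 + j80·0.004) = 1 + j0.32 → |·| ≈ 1.05, ∠ ≈ 17.74°
pole (1 + j80·0.0125) = 1 + j1 → |·| ≈ 1.4142, ∠ ≈ 45.00°
|H| = 31.25 · 1.05 / (1.4142) ≈ 23.202
Gain = 20 log₁₀(23.202) ≈ 27.31 dB
∠H = (17.74°) − (45.00°) = -27.26°

27.3 dB, -27.3°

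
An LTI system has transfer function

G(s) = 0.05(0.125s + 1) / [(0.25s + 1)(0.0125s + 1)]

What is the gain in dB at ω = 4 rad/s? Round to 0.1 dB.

-28.1 dB

At ω = 4 rad/s:
zero (1 + j4·0.125) = 1 + j0.5 → |·| ≈ 1.118, ∠ ≈ 26.57°
pole (1 + j4·0.25) = 1 + j1 → |·| ≈ 1.4142, ∠ ≈ 45.00°
pole (1 + j4·0.0125) = 1 + j0.05 → |·| ≈ 1.0012, ∠ ≈ 2.86°
|G| = 0.05 · 1.118 / (1.4142 · 1.0012) ≈ 0.03948
Gain = 20 log₁₀(0.03948) ≈ -28.07 dB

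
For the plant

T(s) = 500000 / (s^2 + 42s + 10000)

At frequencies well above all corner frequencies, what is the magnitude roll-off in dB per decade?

-40 dB/decade

Each pole contributes −20 dB/decade at high frequency; each zero contributes +20 dB/decade.
Net: 0 zero(s) − 2 pole(s) → -40 dB/decade.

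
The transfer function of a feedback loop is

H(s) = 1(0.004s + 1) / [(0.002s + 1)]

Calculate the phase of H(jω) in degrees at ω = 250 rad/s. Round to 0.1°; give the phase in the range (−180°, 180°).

18.4°

At ω = 250 rad/s:
zero (1 + j250·0.004) = 1 + j1 → |·| ≈ 1.4142, ∠ ≈ 45.00°
pole (1 + j250·0.002) = 1 + j0.5 → |·| ≈ 1.118, ∠ ≈ 26.57°
∠H = (45.00°) − (26.57°) = 18.43°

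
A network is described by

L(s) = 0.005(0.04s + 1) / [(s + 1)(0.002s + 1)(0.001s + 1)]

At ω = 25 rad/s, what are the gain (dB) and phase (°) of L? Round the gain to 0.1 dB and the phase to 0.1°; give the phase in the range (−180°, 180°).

At ω = 25 rad/s:
zero (1 + j25·0.04) = 1 + j1 → |·| ≈ 1.4142, ∠ ≈ 45.00°
pole (1 + j25·1) = 1 + j25 → |·| ≈ 25.02, ∠ ≈ 87.71°
pole (1 + j25·0.002) = 1 + j0.05 → |·| ≈ 1.0012, ∠ ≈ 2.86°
pole (1 + j25·0.001) = 1 + j0.025 → |·| ≈ 1.0003, ∠ ≈ 1.43°
|L| = 0.005 · 1.4142 / (25.02 · 1.0012 · 1.0003) ≈ 0.00028219
Gain = 20 log₁₀(0.00028219) ≈ -70.99 dB
∠L = (45.00°) − (87.71° + 2.86° + 1.43°) = -47.00°

-71.0 dB, -47.0°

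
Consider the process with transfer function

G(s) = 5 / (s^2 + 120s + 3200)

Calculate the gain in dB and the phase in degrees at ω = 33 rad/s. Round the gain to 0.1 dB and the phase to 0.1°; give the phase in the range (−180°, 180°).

Substitute s = j33:
Numerator: 5 = 5 + j0
Denominator: (j33)^2 + 120(j33) + 3200 = 2111 + j3960
|N| = √(5² + 0²) ≈ 5, ∠N ≈ 0.00°
|D| = √(2111² + 3960²) ≈ 4487.5, ∠D ≈ 61.94°
|G| = 5 / 4487.5 ≈ 0.0011142
Gain = 20 log₁₀(0.0011142) ≈ -59.06 dB
∠G = 0.00° − 61.94° = -61.94°

-59.1 dB, -61.9°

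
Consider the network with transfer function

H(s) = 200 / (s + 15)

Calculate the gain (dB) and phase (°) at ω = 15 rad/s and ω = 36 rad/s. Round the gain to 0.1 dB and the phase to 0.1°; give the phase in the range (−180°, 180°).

Substitute s = j15:
Numerator: 200 = 200 + j0
Denominator: (j15) + 15 = 15 + j15
|N| = √(200² + 0²) ≈ 200, ∠N ≈ 0.00°
|D| = √(15² + 15²) ≈ 21.213, ∠D ≈ 45.00°
|H| = 200 / 21.213 ≈ 9.4282
Gain = 20 log₁₀(9.4282) ≈ 19.49 dB
∠H = 0.00° − 45.00° = -45.00°

Substitute s = j36:
Numerator: 200 = 200 + j0
Denominator: (j36) + 15 = 15 + j36
|N| = √(200² + 0²) ≈ 200, ∠N ≈ 0.00°
|D| = √(15² + 36²) ≈ 39, ∠D ≈ 67.38°
|H| = 200 / 39 ≈ 5.1282
Gain = 20 log₁₀(5.1282) ≈ 14.20 dB
∠H = 0.00° − 67.38° = -67.38°

ω = 15: 19.5 dB, -45.0°; ω = 36: 14.2 dB, -67.4°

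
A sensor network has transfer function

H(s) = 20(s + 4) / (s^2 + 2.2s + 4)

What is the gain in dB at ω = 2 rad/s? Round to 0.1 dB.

At s = jω = j2:
zero (s+4): 4 + j2 → |·| = √(4²+2²) = √20 ≈ 4.4721, ∠ = arctan(2/4) ≈ 26.57°
quadratic: (j2)² + 2.2·j2 + 4 = 0 + j4.4 → |·| ≈ 4.4, ∠ ≈ 90.00°
|H| = 20 · 4.4721 / 4.4 ≈ 20.328
Gain = 20 log₁₀(20.328) ≈ 26.16 dB

26.2 dB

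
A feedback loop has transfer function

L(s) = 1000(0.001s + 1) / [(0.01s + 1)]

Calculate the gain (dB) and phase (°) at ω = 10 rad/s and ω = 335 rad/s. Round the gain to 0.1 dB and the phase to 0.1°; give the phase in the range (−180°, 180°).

At ω = 10 rad/s:
zero (1 + j10·0.001) = 1 + j0.01 → |·| ≈ 1, ∠ ≈ 0.57°
pole (1 + j10·0.01) = 1 + j0.1 → |·| ≈ 1.005, ∠ ≈ 5.71°
|L| = 1000 · 1 / (1.005) ≈ 995.02
Gain = 20 log₁₀(995.02) ≈ 59.96 dB
∠L = (0.57°) − (5.71°) = -5.14°

At ω = 335 rad/s:
zero (1 + j335·0.001) = 1 + j0.335 → |·| ≈ 1.0546, ∠ ≈ 18.52°
pole (1 + j335·0.01) = 1 + j3.35 → |·| ≈ 3.4961, ∠ ≈ 73.38°
|L| = 1000 · 1.0546 / (3.4961) ≈ 301.65
Gain = 20 log₁₀(301.65) ≈ 49.59 dB
∠L = (18.52°) − (73.38°) = -54.86°

ω = 10: 60.0 dB, -5.1°; ω = 335: 49.6 dB, -54.9°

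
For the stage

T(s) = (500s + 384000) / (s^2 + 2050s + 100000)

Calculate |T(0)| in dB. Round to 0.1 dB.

T(0) = 384000 / 100000 = 3.84
20 log₁₀(3.84) ≈ 11.69 dB

11.7 dB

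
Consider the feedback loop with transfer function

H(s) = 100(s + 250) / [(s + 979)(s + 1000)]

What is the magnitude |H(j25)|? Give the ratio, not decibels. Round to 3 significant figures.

At s = jω = j25:
zero (s+250): 250 + j25 → |·| = √(250²+25²) = √63125 ≈ 251.25, ∠ = arctan(25/250) ≈ 5.71°
pole (s+979): 979 + j25 → |·| = √(979²+25²) = √959066 ≈ 979.32, ∠ = arctan(25/979) ≈ 1.46°
pole (s+1000): 1000 + j25 → |·| = √(1000²+25²) = √1000625 ≈ 1000.3, ∠ = arctan(25/1000) ≈ 1.43°
|H| = 100 · 251.25 / 9.7961e+05 ≈ 0.025648

0.0256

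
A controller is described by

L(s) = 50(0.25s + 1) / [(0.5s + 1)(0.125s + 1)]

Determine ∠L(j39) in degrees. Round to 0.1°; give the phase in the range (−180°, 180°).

-81.3°

At ω = 39 rad/s:
zero (1 + j39·0.25) = 1 + j9.75 → |·| ≈ 9.8011, ∠ ≈ 84.14°
pole (1 + j39·0.5) = 1 + j19.5 → |·| ≈ 19.526, ∠ ≈ 87.06°
pole (1 + j39·0.125) = 1 + j4.875 → |·| ≈ 4.9765, ∠ ≈ 78.41°
∠L = (84.14°) − (87.06° + 78.41°) = -81.33°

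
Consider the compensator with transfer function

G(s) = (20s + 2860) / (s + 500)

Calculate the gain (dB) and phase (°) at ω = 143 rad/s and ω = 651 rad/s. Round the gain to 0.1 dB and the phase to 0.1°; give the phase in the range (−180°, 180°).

Substitute s = j143:
Numerator: 20(j143) + 2860 = 2860 + j2860
Denominator: (j143) + 500 = 500 + j143
|N| = √(2860² + 2860²) ≈ 4044.7, ∠N ≈ 45.00°
|D| = √(500² + 143²) ≈ 520.05, ∠D ≈ 15.96°
|G| = 4044.7 / 520.05 ≈ 7.7775
Gain = 20 log₁₀(7.7775) ≈ 17.82 dB
∠G = 45.00° − 15.96° = 29.04°

Substitute s = j651:
Numerator: 20(j651) + 2860 = 2860 + j13020
Denominator: (j651) + 500 = 500 + j651
|N| = √(2860² + 13020²) ≈ 13330, ∠N ≈ 77.61°
|D| = √(500² + 651²) ≈ 820.85, ∠D ≈ 52.47°
|G| = 13330 / 820.85 ≈ 16.239
Gain = 20 log₁₀(16.239) ≈ 24.21 dB
∠G = 77.61° − 52.47° = 25.14°

ω = 143: 17.8 dB, 29.0°; ω = 651: 24.2 dB, 25.1°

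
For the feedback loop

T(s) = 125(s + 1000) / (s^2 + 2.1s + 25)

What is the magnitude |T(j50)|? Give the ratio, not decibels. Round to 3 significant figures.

At s = jω = j50:
zero (s+1000): 1000 + j50 → |·| = √(1000²+50²) = √1002500 ≈ 1001.2, ∠ = arctan(50/1000) ≈ 2.86°
quadratic: (j50)² + 2.1·j50 + 25 = -2475 + j105 → |·| ≈ 2477.2, ∠ ≈ 177.57°
|T| = 125 · 1001.2 / 2477.2 ≈ 50.521

50.5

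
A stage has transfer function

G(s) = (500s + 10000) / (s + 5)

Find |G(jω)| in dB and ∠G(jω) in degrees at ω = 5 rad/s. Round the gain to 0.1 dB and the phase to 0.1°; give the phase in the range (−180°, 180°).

63.3 dB, -31.0°

Substitute s = j5:
Numerator: 500(j5) + 10000 = 10000 + j2500
Denominator: (j5) + 5 = 5 + j5
|N| = √(10000² + 2500²) ≈ 10308, ∠N ≈ 14.04°
|D| = √(5² + 5²) ≈ 7.0711, ∠D ≈ 45.00°
|G| = 10308 / 7.0711 ≈ 1457.8
Gain = 20 log₁₀(1457.8) ≈ 63.27 dB
∠G = 14.04° − 45.00° = -30.96°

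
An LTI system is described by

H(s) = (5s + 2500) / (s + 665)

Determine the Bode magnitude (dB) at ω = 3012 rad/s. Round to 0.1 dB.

13.9 dB

Substitute s = j3012:
Numerator: 5(j3012) + 2500 = 2500 + j15060
Denominator: (j3012) + 665 = 665 + j3012
|N| = √(2500² + 15060²) ≈ 15266, ∠N ≈ 80.57°
|D| = √(665² + 3012²) ≈ 3084.5, ∠D ≈ 77.55°
|H| = 15266 / 3084.5 ≈ 4.9493
Gain = 20 log₁₀(4.9493) ≈ 13.89 dB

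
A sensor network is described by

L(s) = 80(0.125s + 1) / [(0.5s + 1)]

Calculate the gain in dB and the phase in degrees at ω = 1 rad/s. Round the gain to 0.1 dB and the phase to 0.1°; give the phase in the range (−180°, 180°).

37.2 dB, -19.4°

At ω = 1 rad/s:
zero (1 + j1·0.125) = 1 + j0.125 → |·| ≈ 1.0078, ∠ ≈ 7.13°
pole (1 + j1·0.5) = 1 + j0.5 → |·| ≈ 1.118, ∠ ≈ 26.57°
|L| = 80 · 1.0078 / (1.118) ≈ 72.114
Gain = 20 log₁₀(72.114) ≈ 37.16 dB
∠L = (7.13°) − (26.57°) = -19.44°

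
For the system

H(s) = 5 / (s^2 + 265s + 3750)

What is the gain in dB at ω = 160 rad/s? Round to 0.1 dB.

-79.6 dB

Substitute s = j160:
Numerator: 5 = 5 + j0
Denominator: (j160)^2 + 265(j160) + 3750 = -21850 + j42400
|N| = √(5² + 0²) ≈ 5, ∠N ≈ 0.00°
|D| = √(21850² + 42400²) ≈ 47699, ∠D ≈ 117.26°
|H| = 5 / 47699 ≈ 0.00010482
Gain = 20 log₁₀(0.00010482) ≈ -79.59 dB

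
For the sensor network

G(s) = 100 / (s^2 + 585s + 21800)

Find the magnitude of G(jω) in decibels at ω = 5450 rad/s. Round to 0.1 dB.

-109.5 dB

Substitute s = j5450:
Numerator: 100 = 100 + j0
Denominator: (j5450)^2 + 585(j5450) + 21800 = -29680700 + j3188250
|N| = √(100² + 0²) ≈ 100, ∠N ≈ 0.00°
|D| = √(29680700² + 3188250²) ≈ 2.9851e+07, ∠D ≈ 173.87°
|G| = 100 / 2.9851e+07 ≈ 3.35e-06
Gain = 20 log₁₀(3.35e-06) ≈ -109.50 dB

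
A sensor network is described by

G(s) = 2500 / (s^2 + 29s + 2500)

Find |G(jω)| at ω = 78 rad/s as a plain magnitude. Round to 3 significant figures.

0.590

At s = jω = j78:
quadratic: (j78)² + 29·j78 + 2500 = -3584 + j2262 → |·| ≈ 4238.1, ∠ ≈ 147.74°
|G| = 2500 / 4238.1 ≈ 0.58989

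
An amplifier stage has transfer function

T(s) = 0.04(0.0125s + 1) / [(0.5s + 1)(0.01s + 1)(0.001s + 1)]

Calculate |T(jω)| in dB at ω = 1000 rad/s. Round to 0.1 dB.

-83.0 dB

At ω = 1000 rad/s:
zero (1 + j1000·0.0125) = 1 + j12.5 → |·| ≈ 12.54, ∠ ≈ 85.43°
pole (1 + j1000·0.5) = 1 + j500 → |·| ≈ 500, ∠ ≈ 89.89°
pole (1 + j1000·0.01) = 1 + j10 → |·| ≈ 10.05, ∠ ≈ 84.29°
pole (1 + j1000·0.001) = 1 + j1 → |·| ≈ 1.4142, ∠ ≈ 45.00°
|T| = 0.04 · 12.54 / (500 · 10.05 · 1.4142) ≈ 7.0585e-05
Gain = 20 log₁₀(7.0585e-05) ≈ -83.03 dB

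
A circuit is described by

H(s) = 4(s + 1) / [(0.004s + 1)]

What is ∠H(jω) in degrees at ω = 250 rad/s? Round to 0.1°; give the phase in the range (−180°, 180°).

44.8°

At ω = 250 rad/s:
zero (1 + j250·1) = 1 + j250 → |·| ≈ 250, ∠ ≈ 89.77°
pole (1 + j250·0.004) = 1 + j1 → |·| ≈ 1.4142, ∠ ≈ 45.00°
∠H = (89.77°) − (45.00°) = 44.77°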